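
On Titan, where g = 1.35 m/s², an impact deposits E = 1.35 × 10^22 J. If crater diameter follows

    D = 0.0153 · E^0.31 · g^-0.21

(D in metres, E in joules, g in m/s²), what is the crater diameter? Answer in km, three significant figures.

E^0.31 = (1.35 × 10^22)^0.31 = 7.251 × 10^6
g^-0.21 = 1.35^-0.21 = 0.9389
D = 0.0153 × 7.251 × 10^6 × 0.9389 = 1.042 × 10^5 m
   = 104.2 km

D ≈ 104 km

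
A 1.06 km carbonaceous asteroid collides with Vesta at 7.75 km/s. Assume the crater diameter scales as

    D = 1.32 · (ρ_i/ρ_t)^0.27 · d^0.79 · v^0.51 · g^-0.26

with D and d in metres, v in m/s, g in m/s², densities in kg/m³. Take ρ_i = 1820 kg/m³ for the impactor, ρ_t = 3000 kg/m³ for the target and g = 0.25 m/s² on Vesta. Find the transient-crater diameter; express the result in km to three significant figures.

D ≈ 39.1 km

In SI units: d = 1060 m, v = 7750 m/s.
(ρ_i/ρ_t)^0.27 = (1820/3000)^0.27 = 0.8738
d^0.79 = 1060^0.79 = 245.5
v^0.51 = 7750^0.51 = 96.28
g^-0.26 = 0.25^-0.26 = 1.434
D = 1.32 × 0.8738 × 245.5 × 96.28 × 1.434 = 39095 m
   = 39.10 km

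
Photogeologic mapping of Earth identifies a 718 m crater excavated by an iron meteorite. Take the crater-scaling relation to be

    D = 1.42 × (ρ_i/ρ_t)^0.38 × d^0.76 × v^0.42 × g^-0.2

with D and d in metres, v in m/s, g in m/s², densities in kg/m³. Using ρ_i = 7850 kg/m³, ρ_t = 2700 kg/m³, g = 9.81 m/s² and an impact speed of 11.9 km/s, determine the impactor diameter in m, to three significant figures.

d ≈ 21.6 m

Rearranging for d: d = [D / (1.42 · (7850/2700)^0.38 · 11900^0.42 · 9.81^-0.2)]^(1/0.76).
(7850/2700)^0.38 = 1.500
11900^0.42 = 51.49
9.81^-0.2 = 0.6334
Denominator = 1.42 × 1.500 × 51.49 × 0.6334 = 69.47
D / 69.47 = 718 / 69.47 = 10.34
d = 10.34^(1/0.76) = 10.34^1.3158 = 21.62 m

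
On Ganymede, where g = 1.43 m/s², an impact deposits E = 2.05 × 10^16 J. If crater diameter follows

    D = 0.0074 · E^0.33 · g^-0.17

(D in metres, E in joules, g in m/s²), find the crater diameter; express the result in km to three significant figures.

E^0.33 = (2.05 × 10^16)^0.33 = 2.415 × 10^5
g^-0.17 = 1.43^-0.17 = 0.9410
D = 0.0074 × 2.415 × 10^5 × 0.9410 = 1682 m
   = 1.682 km

D ≈ 1.68 km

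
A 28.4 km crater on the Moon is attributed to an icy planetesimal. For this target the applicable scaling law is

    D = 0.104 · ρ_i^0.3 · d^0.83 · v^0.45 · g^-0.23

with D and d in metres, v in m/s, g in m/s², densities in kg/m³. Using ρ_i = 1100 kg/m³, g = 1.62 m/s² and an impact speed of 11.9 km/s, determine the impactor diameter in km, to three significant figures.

Rearranging for d: d = [D / (0.104 · 1100^0.3 · 11900^0.45 · 1.62^-0.23)]^(1/0.83).
D = 28400 m.
1100^0.3 = 8.174
11900^0.45 = 68.23
1.62^-0.23 = 0.8950
Denominator = 0.104 × 8.174 × 68.23 × 0.8950 = 51.91
D / 51.91 = 28400 / 51.91 = 547.1
d = 547.1^(1/0.83) = 547.1^1.2048 = 1990 m

d ≈ 1.99 km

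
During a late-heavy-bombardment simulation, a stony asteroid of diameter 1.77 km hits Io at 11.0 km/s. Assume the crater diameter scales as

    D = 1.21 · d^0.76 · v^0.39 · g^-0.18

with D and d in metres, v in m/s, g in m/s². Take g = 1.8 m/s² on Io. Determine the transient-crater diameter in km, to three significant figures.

D ≈ 12.1 km

In SI units: d = 1770 m, v = 11000 m/s.
d^0.76 = 1770^0.76 = 294.1
v^0.39 = 11000^0.39 = 37.68
g^-0.18 = 1.8^-0.18 = 0.8996
D = 1.21 × 294.1 × 37.68 × 0.8996 = 12063 m
   = 12.06 km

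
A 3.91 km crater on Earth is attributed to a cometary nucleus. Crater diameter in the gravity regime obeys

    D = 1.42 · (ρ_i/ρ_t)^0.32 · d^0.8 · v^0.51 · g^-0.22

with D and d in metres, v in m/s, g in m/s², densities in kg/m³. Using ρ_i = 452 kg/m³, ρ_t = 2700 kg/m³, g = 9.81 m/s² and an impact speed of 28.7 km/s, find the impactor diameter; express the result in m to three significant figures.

Rearranging for d: d = [D / (1.42 · (452/2700)^0.32 · 28700^0.51 · 9.81^-0.22)]^(1/0.8).
D = 3910 m.
(452/2700)^0.32 = 0.5644
28700^0.51 = 187.7
9.81^-0.22 = 0.6051
Denominator = 1.42 × 0.5644 × 187.7 × 0.6051 = 91.03
D / 91.03 = 3910 / 91.03 = 42.95
d = 42.95^(1/0.8) = 42.95^1.25 = 110.0 m

d ≈ 110 m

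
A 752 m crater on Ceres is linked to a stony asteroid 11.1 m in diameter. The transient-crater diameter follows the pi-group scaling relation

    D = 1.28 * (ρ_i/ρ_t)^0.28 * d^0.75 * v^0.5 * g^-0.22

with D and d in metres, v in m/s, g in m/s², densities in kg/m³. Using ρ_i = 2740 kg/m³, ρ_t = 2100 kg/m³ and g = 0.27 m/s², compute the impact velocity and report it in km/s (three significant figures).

v ≈ 4.52 km/s

Rearranging for v: v = [D / (1.28 · (2740/2100)^0.28 · 11.1^0.75 · 0.27^-0.22)]^(1/0.5).
(2740/2100)^0.28 = 1.077
11.1^0.75 = 6.081
0.27^-0.22 = 1.334
Denominator = 1.28 × 1.077 × 6.081 × 1.334 = 11.18
D / 11.18 = 752 / 11.18 = 67.26
v = 67.26^(1/0.5) = 67.26^2 = 4524 m/s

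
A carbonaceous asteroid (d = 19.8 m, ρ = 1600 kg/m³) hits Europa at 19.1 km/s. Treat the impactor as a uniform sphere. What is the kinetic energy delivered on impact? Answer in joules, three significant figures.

v = 19100 m/s.
Mass m = (π/6) ρ d³ = (π/6) × 1600 × (19.8)³ = 6.503 × 10^6 kg
E = ½ m v² = 0.5 × 6.503 × 10^6 × (19100)² = 1.186 × 10^15 J

E ≈ 1.19 × 10^15 J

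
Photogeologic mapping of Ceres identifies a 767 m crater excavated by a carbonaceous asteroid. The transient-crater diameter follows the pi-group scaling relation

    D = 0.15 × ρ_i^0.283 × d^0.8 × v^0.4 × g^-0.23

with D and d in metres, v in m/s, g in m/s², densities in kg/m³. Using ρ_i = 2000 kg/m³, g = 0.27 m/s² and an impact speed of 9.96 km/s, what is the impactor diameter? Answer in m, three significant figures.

Rearranging for d: d = [D / (0.15 · 2000^0.283 · 9960^0.4 · 0.27^-0.23)]^(1/0.8).
2000^0.283 = 8.594
9960^0.4 = 39.75
0.27^-0.23 = 1.351
Denominator = 0.15 × 8.594 × 39.75 × 1.351 = 69.23
D / 69.23 = 767 / 69.23 = 11.08
d = 11.08^(1/0.8) = 11.08^1.25 = 20.22 m

d ≈ 20.2 m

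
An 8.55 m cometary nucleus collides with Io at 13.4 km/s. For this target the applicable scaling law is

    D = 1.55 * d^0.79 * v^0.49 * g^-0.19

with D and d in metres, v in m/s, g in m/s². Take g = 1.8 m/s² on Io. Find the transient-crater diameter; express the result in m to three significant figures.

In SI units: v = 13400 m/s.
d^0.79 = 8.55^0.79 = 5.448
v^0.49 = 13400^0.49 = 105.3
g^-0.19 = 1.8^-0.19 = 0.8943
D = 1.55 × 5.448 × 105.3 × 0.8943 = 795.2 m

D ≈ 795 m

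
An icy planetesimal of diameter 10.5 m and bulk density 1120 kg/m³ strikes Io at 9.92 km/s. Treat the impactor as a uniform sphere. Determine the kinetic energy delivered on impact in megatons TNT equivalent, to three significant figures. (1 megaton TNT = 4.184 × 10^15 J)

E ≈ 7.98 × 10^-3 Mt TNT

v = 9920 m/s.
Mass m = (π/6) ρ d³ = (π/6) × 1120 × (10.5)³ = 6.789 × 10^5 kg
E = ½ m v² = 0.5 × 6.789 × 10^5 × (9920)² = 3.340 × 10^13 J
   = 3.340 × 10^13 / 4.184×10^15 = 7.983 × 10^-3 Mt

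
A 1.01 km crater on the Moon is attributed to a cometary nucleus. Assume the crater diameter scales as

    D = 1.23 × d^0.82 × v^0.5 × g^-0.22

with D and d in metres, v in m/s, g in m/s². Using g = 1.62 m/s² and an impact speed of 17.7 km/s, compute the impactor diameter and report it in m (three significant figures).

Rearranging for d: d = [D / (1.23 · 17700^0.5 · 1.62^-0.22)]^(1/0.82).
D = 1010 m.
17700^0.5 = 133.0
1.62^-0.22 = 0.8993
Denominator = 1.23 × 133.0 × 0.8993 = 147.1
D / 147.1 = 1010 / 147.1 = 6.866
d = 6.866^(1/0.82) = 6.866^1.2195 = 10.48 m

d ≈ 10.5 m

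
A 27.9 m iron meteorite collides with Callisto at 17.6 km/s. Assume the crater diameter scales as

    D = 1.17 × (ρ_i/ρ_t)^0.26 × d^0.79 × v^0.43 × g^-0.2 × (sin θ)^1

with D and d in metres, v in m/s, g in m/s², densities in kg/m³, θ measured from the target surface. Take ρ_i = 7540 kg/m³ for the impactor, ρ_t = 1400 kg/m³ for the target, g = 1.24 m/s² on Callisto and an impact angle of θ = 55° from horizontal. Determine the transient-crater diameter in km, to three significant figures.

D ≈ 1.32 km

In SI units: v = 17600 m/s.
(ρ_i/ρ_t)^0.26 = (7540/1400)^0.26 = 1.549
d^0.79 = 27.9^0.79 = 13.87
v^0.43 = 17600^0.43 = 66.92
g^-0.2 = 1.24^-0.2 = 0.9579
(sin 55°)^1 = 0.8192^1 = 0.8192
D = 1.17 × 1.549 × 13.87 × 66.92 × 0.9579 × 0.8192 = 1320 m
   = 1.320 km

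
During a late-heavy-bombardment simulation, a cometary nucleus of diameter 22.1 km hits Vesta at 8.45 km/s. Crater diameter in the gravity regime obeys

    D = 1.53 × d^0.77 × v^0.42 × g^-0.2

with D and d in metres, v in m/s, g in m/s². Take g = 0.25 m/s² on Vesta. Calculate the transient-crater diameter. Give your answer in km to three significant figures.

In SI units: d = 22100 m, v = 8450 m/s.
d^0.77 = 22100^0.77 = 2214
v^0.42 = 8450^0.42 = 44.59
g^-0.2 = 0.25^-0.2 = 1.320
D = 1.53 × 2214 × 44.59 × 1.320 = 1.994 × 10^5 m
   = 199.4 km

D ≈ 199 km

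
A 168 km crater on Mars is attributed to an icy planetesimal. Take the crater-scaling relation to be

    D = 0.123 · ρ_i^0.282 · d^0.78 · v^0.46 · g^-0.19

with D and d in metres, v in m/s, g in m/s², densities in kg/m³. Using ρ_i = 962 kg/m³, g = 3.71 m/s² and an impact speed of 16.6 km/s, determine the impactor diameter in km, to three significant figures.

Rearranging for d: d = [D / (0.123 · 962^0.282 · 16600^0.46 · 3.71^-0.19)]^(1/0.78).
D = 168000 m.
962^0.282 = 6.938
16600^0.46 = 87.35
3.71^-0.19 = 0.7795
Denominator = 0.123 × 6.938 × 87.35 × 0.7795 = 58.11
D / 58.11 = 168000 / 58.11 = 2891
d = 2891^(1/0.78) = 2891^1.2821 = 27379 m

d ≈ 27.4 km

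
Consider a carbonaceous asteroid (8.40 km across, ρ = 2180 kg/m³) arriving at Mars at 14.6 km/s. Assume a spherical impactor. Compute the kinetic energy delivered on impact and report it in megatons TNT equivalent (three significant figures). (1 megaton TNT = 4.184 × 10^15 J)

d = 8400 m; v = 14600 m/s.
Mass m = (π/6) ρ d³ = (π/6) × 2180 × (8400)³ = 6.765 × 10^14 kg
E = ½ m v² = 0.5 × 6.765 × 10^14 × (14600)² = 7.210 × 10^22 J
   = 7.210 × 10^22 / 4.184×10^15 = 1.723 × 10^7 Mt

E ≈ 1.72 × 10^7 Mt TNT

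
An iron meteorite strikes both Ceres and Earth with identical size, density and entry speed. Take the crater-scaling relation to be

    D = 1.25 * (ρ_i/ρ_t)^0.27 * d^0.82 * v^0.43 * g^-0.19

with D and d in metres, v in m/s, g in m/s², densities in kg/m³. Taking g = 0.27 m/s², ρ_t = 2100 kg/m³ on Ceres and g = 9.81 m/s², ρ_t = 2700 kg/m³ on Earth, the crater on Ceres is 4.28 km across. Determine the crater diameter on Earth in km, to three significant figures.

D ≈ 2.02 km

The impactor-only factors (d, v, ρ_i) cancel in the ratio, leaving D_Earth/D_Ceres = (g_Earth/g_Ceres)^-0.19 · (ρ_t,Ceres/ρ_t,Earth)^0.27.
(9.81/0.27)^-0.19 = 36.33^-0.19 = 0.5053
(2100/2700)^0.27 = 0.7778^0.27 = 0.9344
Ratio = 0.5053 × 0.9344 = 0.4722
D_Earth = 0.4722 × 4.28 km = 2.02 km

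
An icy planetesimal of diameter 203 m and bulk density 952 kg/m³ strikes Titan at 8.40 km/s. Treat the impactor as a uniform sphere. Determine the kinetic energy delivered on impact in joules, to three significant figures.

v = 8400 m/s.
Mass m = (π/6) ρ d³ = (π/6) × 952 × (203)³ = 4.170 × 10^9 kg
E = ½ m v² = 0.5 × 4.170 × 10^9 × (8400)² = 1.471 × 10^17 J

E ≈ 1.47 × 10^17 J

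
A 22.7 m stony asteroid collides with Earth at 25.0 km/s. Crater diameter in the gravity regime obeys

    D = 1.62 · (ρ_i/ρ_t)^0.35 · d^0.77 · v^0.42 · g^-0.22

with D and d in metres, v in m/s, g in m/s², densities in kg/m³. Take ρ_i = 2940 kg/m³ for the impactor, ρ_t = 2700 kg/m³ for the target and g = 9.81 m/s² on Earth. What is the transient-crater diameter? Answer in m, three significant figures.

In SI units: v = 25000 m/s.
(ρ_i/ρ_t)^0.35 = (2940/2700)^0.35 = 1.030
d^0.77 = 22.7^0.77 = 11.07
v^0.42 = 25000^0.42 = 70.33
g^-0.22 = 9.81^-0.22 = 0.6051
D = 1.62 × 1.030 × 11.07 × 70.33 × 0.6051 = 786.1 m

D ≈ 786 m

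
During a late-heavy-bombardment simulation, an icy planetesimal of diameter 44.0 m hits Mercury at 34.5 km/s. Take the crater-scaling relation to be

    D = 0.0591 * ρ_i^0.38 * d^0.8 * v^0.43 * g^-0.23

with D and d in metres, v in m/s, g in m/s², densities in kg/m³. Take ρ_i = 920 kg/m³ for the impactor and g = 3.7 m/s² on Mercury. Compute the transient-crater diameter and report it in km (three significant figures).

In SI units: v = 34500 m/s.
ρ_i^0.38 = 920^0.38 = 13.37
d^0.8 = 44^0.8 = 20.64
v^0.43 = 34500^0.43 = 89.38
g^-0.23 = 3.7^-0.23 = 0.7401
D = 0.0591 × 13.37 × 20.64 × 89.38 × 0.7401 = 1079 m
   = 1.079 km

D ≈ 1.08 km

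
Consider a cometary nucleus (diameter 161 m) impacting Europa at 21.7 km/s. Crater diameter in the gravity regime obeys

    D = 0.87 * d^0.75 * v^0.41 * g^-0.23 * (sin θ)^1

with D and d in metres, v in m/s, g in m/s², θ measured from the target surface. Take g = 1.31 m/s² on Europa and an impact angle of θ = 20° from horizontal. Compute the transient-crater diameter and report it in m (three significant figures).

In SI units: v = 21700 m/s.
d^0.75 = 161^0.75 = 45.20
v^0.41 = 21700^0.41 = 59.97
g^-0.23 = 1.31^-0.23 = 0.9398
(sin 20°)^1 = 0.3420^1 = 0.3420
D = 0.87 × 45.20 × 59.97 × 0.9398 × 0.3420 = 758.0 m

D ≈ 758 m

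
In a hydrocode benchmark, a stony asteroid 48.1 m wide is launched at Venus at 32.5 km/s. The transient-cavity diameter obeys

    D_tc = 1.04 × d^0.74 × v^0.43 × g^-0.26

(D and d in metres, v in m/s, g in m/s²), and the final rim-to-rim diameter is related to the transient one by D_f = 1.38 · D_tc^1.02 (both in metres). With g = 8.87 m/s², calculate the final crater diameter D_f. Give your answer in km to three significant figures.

D_f ≈ 1.43 km

v = 32500 m/s.
d^0.74 = 48.1^0.74 = 17.57
v^0.43 = 32500^0.43 = 87.12
g^-0.26 = 8.87^-0.26 = 0.5669
D_tc = 1.04 × 17.57 × 87.12 × 0.5669 = 902.5 m
D_f = 1.38 × (902.5)^1.02 = 1427 m
     = 1.427 km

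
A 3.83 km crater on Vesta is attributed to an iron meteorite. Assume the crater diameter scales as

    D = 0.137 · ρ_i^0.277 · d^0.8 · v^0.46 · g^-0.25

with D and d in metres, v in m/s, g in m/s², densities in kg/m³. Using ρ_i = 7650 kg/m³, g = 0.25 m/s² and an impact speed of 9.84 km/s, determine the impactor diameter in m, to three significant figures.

d ≈ 53.6 m

Rearranging for d: d = [D / (0.137 · 7650^0.277 · 9840^0.46 · 0.25^-0.25)]^(1/0.8).
D = 3830 m.
7650^0.277 = 11.91
9840^0.46 = 68.67
0.25^-0.25 = 1.414
Denominator = 0.137 × 11.91 × 68.67 × 1.414 = 158.4
D / 158.4 = 3830 / 158.4 = 24.18
d = 24.18^(1/0.8) = 24.18^1.25 = 53.62 m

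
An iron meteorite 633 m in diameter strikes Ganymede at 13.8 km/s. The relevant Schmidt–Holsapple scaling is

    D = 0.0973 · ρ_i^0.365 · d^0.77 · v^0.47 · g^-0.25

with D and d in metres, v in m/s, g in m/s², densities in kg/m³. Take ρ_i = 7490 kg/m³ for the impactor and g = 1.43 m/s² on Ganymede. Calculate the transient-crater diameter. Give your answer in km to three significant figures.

In SI units: v = 13800 m/s.
ρ_i^0.365 = 7490^0.365 = 25.95
d^0.77 = 633^0.77 = 143.6
v^0.47 = 13800^0.47 = 88.26
g^-0.25 = 1.43^-0.25 = 0.9145
D = 0.0973 × 25.95 × 143.6 × 88.26 × 0.9145 = 29265 m
   = 29.27 km

D ≈ 29.3 km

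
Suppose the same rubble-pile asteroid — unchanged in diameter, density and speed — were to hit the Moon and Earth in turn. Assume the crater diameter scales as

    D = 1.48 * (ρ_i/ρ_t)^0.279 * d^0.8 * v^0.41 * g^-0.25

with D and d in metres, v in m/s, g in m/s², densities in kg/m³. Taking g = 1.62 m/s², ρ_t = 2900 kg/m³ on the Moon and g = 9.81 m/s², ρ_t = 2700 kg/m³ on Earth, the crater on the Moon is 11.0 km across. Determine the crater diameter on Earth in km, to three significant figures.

D ≈ 7.15 km

The impactor-only factors (d, v, ρ_i) cancel in the ratio, leaving D_Earth/D_Moon = (g_Earth/g_Moon)^-0.25 · (ρ_t,Moon/ρ_t,Earth)^0.279.
(9.81/1.62)^-0.25 = 6.056^-0.25 = 0.6375
(2900/2700)^0.279 = 1.074^0.279 = 1.020
Ratio = 0.6375 × 1.020 = 0.6502
D_Earth = 0.6502 × 11.0 km = 7.15 km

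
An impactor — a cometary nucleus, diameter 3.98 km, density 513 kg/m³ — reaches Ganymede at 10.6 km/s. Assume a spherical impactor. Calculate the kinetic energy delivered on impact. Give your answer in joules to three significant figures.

d = 3980 m; v = 10600 m/s.
Mass m = (π/6) ρ d³ = (π/6) × 513 × (3980)³ = 1.693 × 10^13 kg
E = ½ m v² = 0.5 × 1.693 × 10^13 × (10600)² = 9.511 × 10^20 J

E ≈ 9.51 × 10^20 J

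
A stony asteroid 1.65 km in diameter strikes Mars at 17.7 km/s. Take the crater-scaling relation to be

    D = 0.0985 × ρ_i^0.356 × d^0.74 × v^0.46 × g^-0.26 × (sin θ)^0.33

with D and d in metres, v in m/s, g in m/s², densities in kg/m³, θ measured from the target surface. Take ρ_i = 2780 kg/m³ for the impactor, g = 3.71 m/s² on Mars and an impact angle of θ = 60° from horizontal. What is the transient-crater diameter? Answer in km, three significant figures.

D ≈ 24.3 km

In SI units: d = 1650 m, v = 17700 m/s.
ρ_i^0.356 = 2780^0.356 = 16.83
d^0.74 = 1650^0.74 = 240.4
v^0.46 = 17700^0.46 = 89.96
g^-0.26 = 3.71^-0.26 = 0.7112
(sin 60°)^0.33 = 0.8660^0.33 = 0.9536
D = 0.0985 × 16.83 × 240.4 × 89.96 × 0.7112 × 0.9536 = 24314 m
   = 24.31 km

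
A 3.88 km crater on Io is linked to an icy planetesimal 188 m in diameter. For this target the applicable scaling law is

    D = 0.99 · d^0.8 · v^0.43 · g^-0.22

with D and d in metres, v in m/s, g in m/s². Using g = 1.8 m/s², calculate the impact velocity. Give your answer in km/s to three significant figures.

v ≈ 18.0 km/s

Rearranging for v: v = [D / (0.99 · 188^0.8 · 1.8^-0.22)]^(1/0.43).
D = 3880 m.
188^0.8 = 65.97
1.8^-0.22 = 0.8787
Denominator = 0.99 × 65.97 × 0.8787 = 57.39
D / 57.39 = 3880 / 57.39 = 67.61
v = 67.61^(1/0.43) = 67.61^2.3256 = 18025 m/s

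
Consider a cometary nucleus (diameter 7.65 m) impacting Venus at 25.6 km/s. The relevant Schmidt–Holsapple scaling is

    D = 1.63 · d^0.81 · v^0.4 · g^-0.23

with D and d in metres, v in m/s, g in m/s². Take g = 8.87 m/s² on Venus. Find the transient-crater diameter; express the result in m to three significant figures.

D ≈ 297 m

In SI units: v = 25600 m/s.
d^0.81 = 7.65^0.81 = 5.197
v^0.4 = 25600^0.4 = 57.98
g^-0.23 = 8.87^-0.23 = 0.6053
D = 1.63 × 5.197 × 57.98 × 0.6053 = 297.3 m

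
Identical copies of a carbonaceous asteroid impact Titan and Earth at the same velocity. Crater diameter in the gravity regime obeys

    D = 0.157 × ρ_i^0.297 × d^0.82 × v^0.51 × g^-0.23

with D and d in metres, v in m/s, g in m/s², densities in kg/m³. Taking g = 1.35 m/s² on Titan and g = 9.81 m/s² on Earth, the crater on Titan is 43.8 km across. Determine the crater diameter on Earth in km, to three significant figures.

D ≈ 27.8 km

All impactor-dependent factors cancel in the ratio, leaving D_Earth/D_Titan = (g_Earth/g_Titan)^-0.23.
(9.81/1.35)^-0.23 = 7.267^-0.23 = 0.6337
D_Earth = 0.6337 × 43.8 km = 27.8 km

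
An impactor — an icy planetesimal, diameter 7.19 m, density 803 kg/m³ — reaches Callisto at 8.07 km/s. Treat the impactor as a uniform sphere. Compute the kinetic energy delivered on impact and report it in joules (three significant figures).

E ≈ 5.09 × 10^12 J

v = 8070 m/s.
Mass m = (π/6) ρ d³ = (π/6) × 803 × (7.19)³ = 1.563 × 10^5 kg
E = ½ m v² = 0.5 × 1.563 × 10^5 × (8070)² = 5.090 × 10^12 J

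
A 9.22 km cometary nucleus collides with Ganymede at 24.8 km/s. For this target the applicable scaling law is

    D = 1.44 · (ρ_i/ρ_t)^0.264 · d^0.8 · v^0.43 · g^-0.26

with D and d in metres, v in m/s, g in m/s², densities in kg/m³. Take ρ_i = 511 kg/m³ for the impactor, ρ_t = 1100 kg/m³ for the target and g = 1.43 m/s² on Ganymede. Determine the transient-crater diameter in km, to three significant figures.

In SI units: d = 9220 m, v = 24800 m/s.
(ρ_i/ρ_t)^0.264 = (511/1100)^0.264 = 0.8168
d^0.8 = 9220^0.8 = 1485
v^0.43 = 24800^0.43 = 77.56
g^-0.26 = 1.43^-0.26 = 0.9112
D = 1.44 × 0.8168 × 1485 × 77.56 × 0.9112 = 1.234 × 10^5 m
   = 123.4 km

D ≈ 123 km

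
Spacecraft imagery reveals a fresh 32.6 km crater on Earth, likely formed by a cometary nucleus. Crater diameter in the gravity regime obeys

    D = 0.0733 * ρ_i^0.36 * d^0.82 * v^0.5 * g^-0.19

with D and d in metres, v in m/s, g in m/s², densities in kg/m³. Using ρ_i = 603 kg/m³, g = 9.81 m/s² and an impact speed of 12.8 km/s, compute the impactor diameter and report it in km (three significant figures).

d ≈ 2.47 km

Rearranging for d: d = [D / (0.0733 · 603^0.36 · 12800^0.5 · 9.81^-0.19)]^(1/0.82).
D = 32600 m.
603^0.36 = 10.02
12800^0.5 = 113.1
9.81^-0.19 = 0.6480
Denominator = 0.0733 × 10.02 × 113.1 × 0.6480 = 53.83
D / 53.83 = 32600 / 53.83 = 605.6
d = 605.6^(1/0.82) = 605.6^1.2195 = 2471 m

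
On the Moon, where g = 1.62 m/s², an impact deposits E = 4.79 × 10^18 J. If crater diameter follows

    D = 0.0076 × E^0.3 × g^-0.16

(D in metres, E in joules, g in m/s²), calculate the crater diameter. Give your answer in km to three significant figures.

D ≈ 2.83 km

E^0.3 = (4.79 × 10^18)^0.3 = 4.019 × 10^5
g^-0.16 = 1.62^-0.16 = 0.9257
D = 0.0076 × 4.019 × 10^5 × 0.9257 = 2827 m
   = 2.827 km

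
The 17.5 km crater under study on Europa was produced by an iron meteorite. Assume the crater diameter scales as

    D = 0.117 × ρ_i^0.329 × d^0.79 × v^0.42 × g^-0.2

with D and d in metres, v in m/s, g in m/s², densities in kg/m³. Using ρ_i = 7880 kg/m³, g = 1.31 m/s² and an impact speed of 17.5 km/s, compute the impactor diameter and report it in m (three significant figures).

Rearranging for d: d = [D / (0.117 · 7880^0.329 · 17500^0.42 · 1.31^-0.2)]^(1/0.79).
D = 17500 m.
7880^0.329 = 19.14
17500^0.42 = 60.54
1.31^-0.2 = 0.9474
Denominator = 0.117 × 19.14 × 60.54 × 0.9474 = 128.4
D / 128.4 = 17500 / 128.4 = 136.3
d = 136.3^(1/0.79) = 136.3^1.2658 = 503.3 m

d ≈ 503 m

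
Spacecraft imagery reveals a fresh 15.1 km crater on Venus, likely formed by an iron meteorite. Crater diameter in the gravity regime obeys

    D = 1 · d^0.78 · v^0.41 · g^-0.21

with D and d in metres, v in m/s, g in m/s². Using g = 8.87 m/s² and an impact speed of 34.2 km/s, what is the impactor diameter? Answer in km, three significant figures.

d ≈ 1.70 km

Rearranging for d: d = [D / (1 · 34200^0.41 · 8.87^-0.21)]^(1/0.78).
D = 15100 m.
34200^0.41 = 72.27
8.87^-0.21 = 0.6323
Denominator = 1 × 72.27 × 0.6323 = 45.70
D / 45.70 = 15100 / 45.70 = 330.4
d = 330.4^(1/0.78) = 330.4^1.2821 = 1697 m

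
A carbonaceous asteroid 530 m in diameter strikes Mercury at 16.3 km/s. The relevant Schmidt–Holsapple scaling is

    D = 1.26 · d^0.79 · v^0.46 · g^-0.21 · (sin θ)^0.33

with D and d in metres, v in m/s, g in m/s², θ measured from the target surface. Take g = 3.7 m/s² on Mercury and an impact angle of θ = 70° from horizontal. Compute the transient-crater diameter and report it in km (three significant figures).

In SI units: v = 16300 m/s.
d^0.79 = 530^0.79 = 142.0
v^0.46 = 16300^0.46 = 86.62
g^-0.21 = 3.7^-0.21 = 0.7598
(sin 70°)^0.33 = 0.9397^0.33 = 0.9797
D = 1.26 × 142.0 × 86.62 × 0.7598 × 0.9797 = 11536 m
   = 11.54 km

D ≈ 11.5 km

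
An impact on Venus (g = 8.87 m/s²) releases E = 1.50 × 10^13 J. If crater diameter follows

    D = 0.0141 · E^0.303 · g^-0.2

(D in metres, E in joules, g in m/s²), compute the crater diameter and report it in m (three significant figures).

E^0.303 = (1.50 × 10^13)^0.303 = 9.826 × 10^3
g^-0.2 = 8.87^-0.2 = 0.6463
D = 0.0141 × 9.826 × 10^3 × 0.6463 = 89.54 m

D ≈ 89.5 m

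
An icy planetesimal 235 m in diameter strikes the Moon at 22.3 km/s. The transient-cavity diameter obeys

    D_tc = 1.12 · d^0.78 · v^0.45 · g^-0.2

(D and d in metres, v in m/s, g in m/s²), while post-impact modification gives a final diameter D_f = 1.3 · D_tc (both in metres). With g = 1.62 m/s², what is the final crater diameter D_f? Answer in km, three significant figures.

D_f ≈ 8.46 km

v = 22300 m/s.
d^0.78 = 235^0.78 = 70.70
v^0.45 = 22300^0.45 = 90.52
g^-0.2 = 1.62^-0.2 = 0.9080
D_tc = 1.12 × 70.70 × 90.52 × 0.9080 = 6508 m
D_f = 1.3 × 6508 = 8460 m
     = 8.460 km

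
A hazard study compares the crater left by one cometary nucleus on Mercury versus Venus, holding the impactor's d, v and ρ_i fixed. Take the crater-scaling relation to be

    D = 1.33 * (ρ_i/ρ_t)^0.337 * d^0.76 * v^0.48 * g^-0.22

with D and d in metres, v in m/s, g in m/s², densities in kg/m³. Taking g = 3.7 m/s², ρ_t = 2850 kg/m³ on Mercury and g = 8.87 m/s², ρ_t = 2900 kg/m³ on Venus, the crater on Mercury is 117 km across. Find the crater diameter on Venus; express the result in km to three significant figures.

D ≈ 96.0 km

The impactor-only factors (d, v, ρ_i) cancel in the ratio, leaving D_Venus/D_Mercury = (g_Venus/g_Mercury)^-0.22 · (ρ_t,Mercury/ρ_t,Venus)^0.337.
(8.87/3.7)^-0.22 = 2.397^-0.22 = 0.8250
(2850/2900)^0.337 = 0.9828^0.337 = 0.9942
Ratio = 0.8250 × 0.9942 = 0.8202
D_Venus = 0.8202 × 117 km = 96.0 km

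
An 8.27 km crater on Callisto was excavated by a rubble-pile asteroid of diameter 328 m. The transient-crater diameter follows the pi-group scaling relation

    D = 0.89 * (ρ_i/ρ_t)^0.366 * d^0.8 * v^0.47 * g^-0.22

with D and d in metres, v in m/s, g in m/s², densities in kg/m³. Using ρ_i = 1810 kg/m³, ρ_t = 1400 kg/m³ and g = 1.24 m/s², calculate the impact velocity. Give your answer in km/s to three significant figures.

Rearranging for v: v = [D / (0.89 · (1810/1400)^0.366 · 328^0.8 · 1.24^-0.22)]^(1/0.47).
D = 8270 m.
(1810/1400)^0.366 = 1.099
328^0.8 = 103.0
1.24^-0.22 = 0.9538
Denominator = 0.89 × 1.099 × 103.0 × 0.9538 = 96.09
D / 96.09 = 8270 / 96.09 = 86.07
v = 86.07^(1/0.47) = 86.07^2.1277 = 13085 m/s

v ≈ 13.1 km/s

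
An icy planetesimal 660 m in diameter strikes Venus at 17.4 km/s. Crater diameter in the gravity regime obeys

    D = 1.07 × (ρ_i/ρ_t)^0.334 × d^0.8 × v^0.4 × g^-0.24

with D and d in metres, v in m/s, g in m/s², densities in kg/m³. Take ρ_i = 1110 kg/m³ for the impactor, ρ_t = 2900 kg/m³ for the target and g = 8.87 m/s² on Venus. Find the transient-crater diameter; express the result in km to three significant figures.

In SI units: v = 17400 m/s.
(ρ_i/ρ_t)^0.334 = (1110/2900)^0.334 = 0.7256
d^0.8 = 660^0.8 = 180.2
v^0.4 = 17400^0.4 = 49.68
g^-0.24 = 8.87^-0.24 = 0.5922
D = 1.07 × 0.7256 × 180.2 × 49.68 × 0.5922 = 4116 m
   = 4.116 km

D ≈ 4.12 km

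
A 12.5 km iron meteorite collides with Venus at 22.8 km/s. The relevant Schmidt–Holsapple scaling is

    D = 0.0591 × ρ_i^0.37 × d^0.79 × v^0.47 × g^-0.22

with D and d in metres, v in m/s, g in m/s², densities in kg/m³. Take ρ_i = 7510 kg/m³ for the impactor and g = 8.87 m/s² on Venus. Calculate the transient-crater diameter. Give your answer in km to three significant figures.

D ≈ 191 km

In SI units: d = 12500 m, v = 22800 m/s.
ρ_i^0.37 = 7510^0.37 = 27.16
d^0.79 = 12500^0.79 = 1724
v^0.47 = 22800^0.47 = 111.7
g^-0.22 = 8.87^-0.22 = 0.6187
D = 0.0591 × 27.16 × 1724 × 111.7 × 0.6187 = 1.912 × 10^5 m
   = 191.2 km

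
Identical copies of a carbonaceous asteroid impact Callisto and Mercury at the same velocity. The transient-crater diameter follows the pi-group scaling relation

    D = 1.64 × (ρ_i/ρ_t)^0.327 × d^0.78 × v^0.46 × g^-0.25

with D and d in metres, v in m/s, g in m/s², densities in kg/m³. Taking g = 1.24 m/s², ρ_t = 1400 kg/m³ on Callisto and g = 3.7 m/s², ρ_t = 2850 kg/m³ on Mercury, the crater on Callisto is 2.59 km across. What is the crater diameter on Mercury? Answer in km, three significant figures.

The impactor-only factors (d, v, ρ_i) cancel in the ratio, leaving D_Mercury/D_Callisto = (g_Mercury/g_Callisto)^-0.25 · (ρ_t,Callisto/ρ_t,Mercury)^0.327.
(3.7/1.24)^-0.25 = 2.984^-0.25 = 0.7609
(1400/2850)^0.327 = 0.4912^0.327 = 0.7926
Ratio = 0.7609 × 0.7926 = 0.6031
D_Mercury = 0.6031 × 2.59 km = 1.56 km

D ≈ 1.56 km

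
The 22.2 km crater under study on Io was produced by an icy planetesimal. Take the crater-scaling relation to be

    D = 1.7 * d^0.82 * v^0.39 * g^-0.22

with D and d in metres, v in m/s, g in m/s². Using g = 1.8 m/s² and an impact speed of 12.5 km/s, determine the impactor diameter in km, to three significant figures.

d ≈ 1.38 km

Rearranging for d: d = [D / (1.7 · 12500^0.39 · 1.8^-0.22)]^(1/0.82).
D = 22200 m.
12500^0.39 = 39.61
1.8^-0.22 = 0.8787
Denominator = 1.7 × 39.61 × 0.8787 = 59.17
D / 59.17 = 22200 / 59.17 = 375.2
d = 375.2^(1/0.82) = 375.2^1.2195 = 1378 m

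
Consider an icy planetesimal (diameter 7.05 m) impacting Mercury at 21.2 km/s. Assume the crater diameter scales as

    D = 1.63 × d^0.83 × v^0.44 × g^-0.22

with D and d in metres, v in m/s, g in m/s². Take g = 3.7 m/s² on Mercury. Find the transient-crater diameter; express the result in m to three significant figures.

In SI units: v = 21200 m/s.
d^0.83 = 7.05^0.83 = 5.058
v^0.44 = 21200^0.44 = 80.09
g^-0.22 = 3.7^-0.22 = 0.7499
D = 1.63 × 5.058 × 80.09 × 0.7499 = 495.2 m

D ≈ 495 m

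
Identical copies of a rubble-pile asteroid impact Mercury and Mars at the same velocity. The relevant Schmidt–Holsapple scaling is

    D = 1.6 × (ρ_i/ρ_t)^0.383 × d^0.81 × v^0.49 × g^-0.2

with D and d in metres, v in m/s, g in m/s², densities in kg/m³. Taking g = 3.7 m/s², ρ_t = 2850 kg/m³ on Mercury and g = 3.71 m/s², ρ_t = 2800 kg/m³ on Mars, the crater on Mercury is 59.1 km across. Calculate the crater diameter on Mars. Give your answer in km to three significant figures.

D ≈ 59.5 km

The impactor-only factors (d, v, ρ_i) cancel in the ratio, leaving D_Mars/D_Mercury = (g_Mars/g_Mercury)^-0.2 · (ρ_t,Mercury/ρ_t,Mars)^0.383.
(3.71/3.7)^-0.2 = 1.003^-0.2 = 0.9994
(2850/2800)^0.383 = 1.018^0.383 = 1.007
Ratio = 0.9994 × 1.007 = 1.006
D_Mars = 1.006 × 59.1 km = 59.5 km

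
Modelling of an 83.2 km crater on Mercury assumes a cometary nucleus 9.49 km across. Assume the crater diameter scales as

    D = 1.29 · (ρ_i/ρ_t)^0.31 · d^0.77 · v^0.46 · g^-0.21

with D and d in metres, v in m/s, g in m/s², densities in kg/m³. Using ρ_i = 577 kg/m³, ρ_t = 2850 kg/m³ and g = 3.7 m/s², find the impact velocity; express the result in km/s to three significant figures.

v ≈ 33.5 km/s

Rearranging for v: v = [D / (1.29 · (577/2850)^0.31 · 9490^0.77 · 3.7^-0.21)]^(1/0.46).
D = 83200 m.
(577/2850)^0.31 = 0.6095
9490^0.77 = 1155
3.7^-0.21 = 0.7598
Denominator = 1.29 × 0.6095 × 1155 × 0.7598 = 690.0
D / 690.0 = 83200 / 690.0 = 120.6
v = 120.6^(1/0.46) = 120.6^2.1739 = 33469 m/s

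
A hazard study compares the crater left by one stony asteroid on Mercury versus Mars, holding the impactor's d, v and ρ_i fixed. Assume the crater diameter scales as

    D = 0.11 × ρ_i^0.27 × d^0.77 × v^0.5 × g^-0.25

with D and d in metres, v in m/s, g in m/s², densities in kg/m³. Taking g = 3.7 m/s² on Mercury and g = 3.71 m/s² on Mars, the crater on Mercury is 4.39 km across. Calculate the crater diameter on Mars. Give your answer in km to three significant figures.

All impactor-dependent factors cancel in the ratio, leaving D_Mars/D_Mercury = (g_Mars/g_Mercury)^-0.25.
(3.71/3.7)^-0.25 = 1.003^-0.25 = 0.9993
D_Mars = 0.9993 × 4.39 km = 4.39 km

D ≈ 4.39 km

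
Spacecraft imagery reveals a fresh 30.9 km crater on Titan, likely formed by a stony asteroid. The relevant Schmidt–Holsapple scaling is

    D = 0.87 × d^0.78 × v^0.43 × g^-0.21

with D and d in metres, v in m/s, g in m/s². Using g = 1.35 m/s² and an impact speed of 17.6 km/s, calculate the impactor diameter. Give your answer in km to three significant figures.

Rearranging for d: d = [D / (0.87 · 17600^0.43 · 1.35^-0.21)]^(1/0.78).
D = 30900 m.
17600^0.43 = 66.92
1.35^-0.21 = 0.9389
Denominator = 0.87 × 66.92 × 0.9389 = 54.66
D / 54.66 = 30900 / 54.66 = 565.3
d = 565.3^(1/0.78) = 565.3^1.2821 = 3378 m

d ≈ 3.38 km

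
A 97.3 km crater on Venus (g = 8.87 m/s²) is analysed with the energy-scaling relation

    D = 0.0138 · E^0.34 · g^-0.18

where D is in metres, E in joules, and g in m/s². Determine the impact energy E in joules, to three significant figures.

Rearranging: E = [D / (0.0138 · g^-0.18)]^(1/0.34).
D = 97300 m.
g^-0.18 = 8.87^-0.18 = 0.6751
D / (0.0138 × 0.6751) = 97300 / (9.316 × 10^-3) = 1.044 × 10^7
E = (1.044 × 10^7)^2.9412 = 4.399 × 10^20 J

E ≈ 4.40 × 10^20 J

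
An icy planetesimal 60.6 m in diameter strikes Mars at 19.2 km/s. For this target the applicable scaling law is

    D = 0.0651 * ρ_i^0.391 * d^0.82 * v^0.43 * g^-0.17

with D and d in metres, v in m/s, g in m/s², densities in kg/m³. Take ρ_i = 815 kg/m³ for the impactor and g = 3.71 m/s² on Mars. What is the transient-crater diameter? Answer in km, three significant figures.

D ≈ 1.44 km

In SI units: v = 19200 m/s.
ρ_i^0.391 = 815^0.391 = 13.75
d^0.82 = 60.6^0.82 = 28.95
v^0.43 = 19200^0.43 = 69.47
g^-0.17 = 3.71^-0.17 = 0.8002
D = 0.0651 × 13.75 × 28.95 × 69.47 × 0.8002 = 1441 m
   = 1.441 km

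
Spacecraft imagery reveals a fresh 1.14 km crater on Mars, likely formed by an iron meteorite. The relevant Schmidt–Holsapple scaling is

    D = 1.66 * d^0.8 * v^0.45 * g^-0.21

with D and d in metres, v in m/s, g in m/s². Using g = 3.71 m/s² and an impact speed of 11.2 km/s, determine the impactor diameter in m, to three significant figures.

Rearranging for d: d = [D / (1.66 · 11200^0.45 · 3.71^-0.21)]^(1/0.8).
D = 1140 m.
11200^0.45 = 66.40
3.71^-0.21 = 0.7593
Denominator = 1.66 × 66.40 × 0.7593 = 83.69
D / 83.69 = 1140 / 83.69 = 13.62
d = 13.62^(1/0.8) = 13.62^1.25 = 26.17 m

d ≈ 26.2 m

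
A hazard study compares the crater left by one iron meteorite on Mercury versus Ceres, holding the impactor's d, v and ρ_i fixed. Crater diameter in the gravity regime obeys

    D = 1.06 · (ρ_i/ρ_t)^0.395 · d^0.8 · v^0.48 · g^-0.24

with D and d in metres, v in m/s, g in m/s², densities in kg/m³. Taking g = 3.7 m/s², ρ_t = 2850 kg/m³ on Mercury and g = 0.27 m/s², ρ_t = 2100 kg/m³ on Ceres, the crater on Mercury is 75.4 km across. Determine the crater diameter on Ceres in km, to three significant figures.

The impactor-only factors (d, v, ρ_i) cancel in the ratio, leaving D_Ceres/D_Mercury = (g_Ceres/g_Mercury)^-0.24 · (ρ_t,Mercury/ρ_t,Ceres)^0.395.
(0.27/3.7)^-0.24 = 0.07297^-0.24 = 1.874
(2850/2100)^0.395 = 1.357^0.395 = 1.128
Ratio = 1.874 × 1.128 = 2.114
D_Ceres = 2.114 × 75.4 km = 159 km

D ≈ 159 km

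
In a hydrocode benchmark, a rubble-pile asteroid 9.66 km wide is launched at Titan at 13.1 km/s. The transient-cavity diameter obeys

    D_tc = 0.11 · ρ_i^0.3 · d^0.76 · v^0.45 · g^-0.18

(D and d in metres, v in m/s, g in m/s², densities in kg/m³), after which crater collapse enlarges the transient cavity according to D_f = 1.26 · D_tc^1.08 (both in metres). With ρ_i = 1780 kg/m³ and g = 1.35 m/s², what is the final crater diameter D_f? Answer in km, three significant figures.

D_f ≈ 232 km

In SI: d = 9660 m, v = 13100 m/s.
ρ_i^0.3 = 1780^0.3 = 9.443
d^0.76 = 9660^0.76 = 1068
v^0.45 = 13100^0.45 = 71.25
g^-0.18 = 1.35^-0.18 = 0.9474
D_tc = 0.11 × 9.443 × 1068 × 71.25 × 0.9474 = 74880 m
D_f = 1.26 × (74880)^1.08 = 2.316 × 10^5 m
     = 231.6 km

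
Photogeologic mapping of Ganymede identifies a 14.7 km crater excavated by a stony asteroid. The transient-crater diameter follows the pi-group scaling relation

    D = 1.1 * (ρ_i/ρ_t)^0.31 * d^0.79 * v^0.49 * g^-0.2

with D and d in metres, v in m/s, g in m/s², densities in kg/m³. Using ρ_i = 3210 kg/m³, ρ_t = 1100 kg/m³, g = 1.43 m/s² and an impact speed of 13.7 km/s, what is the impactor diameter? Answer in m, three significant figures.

Rearranging for d: d = [D / (1.1 · (3210/1100)^0.31 · 13700^0.49 · 1.43^-0.2)]^(1/0.79).
D = 14700 m.
(3210/1100)^0.31 = 1.394
13700^0.49 = 106.4
1.43^-0.2 = 0.9310
Denominator = 1.1 × 1.394 × 106.4 × 0.9310 = 151.9
D / 151.9 = 14700 / 151.9 = 96.77
d = 96.77^(1/0.79) = 96.77^1.2658 = 326.3 m

d ≈ 326 m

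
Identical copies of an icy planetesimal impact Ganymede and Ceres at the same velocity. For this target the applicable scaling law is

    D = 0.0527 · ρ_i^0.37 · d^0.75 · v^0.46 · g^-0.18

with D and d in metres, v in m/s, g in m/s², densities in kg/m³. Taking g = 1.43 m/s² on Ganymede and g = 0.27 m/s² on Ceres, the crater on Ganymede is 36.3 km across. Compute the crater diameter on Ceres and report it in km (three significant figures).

All impactor-dependent factors cancel in the ratio, leaving D_Ceres/D_Ganymede = (g_Ceres/g_Ganymede)^-0.18.
(0.27/1.43)^-0.18 = 0.1888^-0.18 = 1.350
D_Ceres = 1.350 × 36.3 km = 49.0 km

D ≈ 49.0 km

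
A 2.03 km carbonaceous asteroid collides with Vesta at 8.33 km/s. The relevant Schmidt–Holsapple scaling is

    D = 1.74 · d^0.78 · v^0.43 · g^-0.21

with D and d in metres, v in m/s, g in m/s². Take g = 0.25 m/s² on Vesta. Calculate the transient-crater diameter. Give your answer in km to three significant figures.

D ≈ 42.9 km

In SI units: d = 2030 m, v = 8330 m/s.
d^0.78 = 2030^0.78 = 380.1
v^0.43 = 8330^0.43 = 48.52
g^-0.21 = 0.25^-0.21 = 1.338
D = 1.74 × 380.1 × 48.52 × 1.338 = 42936 m
   = 42.94 km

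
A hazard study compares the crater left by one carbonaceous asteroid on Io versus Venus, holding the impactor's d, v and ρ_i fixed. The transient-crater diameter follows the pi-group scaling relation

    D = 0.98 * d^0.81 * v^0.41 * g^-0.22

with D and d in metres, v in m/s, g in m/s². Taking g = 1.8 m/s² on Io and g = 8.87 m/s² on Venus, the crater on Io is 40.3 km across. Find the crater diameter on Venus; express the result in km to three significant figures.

D ≈ 28.4 km

All impactor-dependent factors cancel in the ratio, leaving D_Venus/D_Io = (g_Venus/g_Io)^-0.22.
(8.87/1.8)^-0.22 = 4.928^-0.22 = 0.7041
D_Venus = 0.7041 × 40.3 km = 28.4 km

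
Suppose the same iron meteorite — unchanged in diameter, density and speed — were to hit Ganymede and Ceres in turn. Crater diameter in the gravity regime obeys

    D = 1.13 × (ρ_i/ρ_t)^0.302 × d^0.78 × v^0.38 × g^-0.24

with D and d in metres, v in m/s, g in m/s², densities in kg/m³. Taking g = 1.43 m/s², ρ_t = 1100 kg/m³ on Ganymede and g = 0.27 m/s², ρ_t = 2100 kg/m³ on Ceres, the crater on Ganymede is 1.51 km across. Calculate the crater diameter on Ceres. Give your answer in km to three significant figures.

The impactor-only factors (d, v, ρ_i) cancel in the ratio, leaving D_Ceres/D_Ganymede = (g_Ceres/g_Ganymede)^-0.24 · (ρ_t,Ganymede/ρ_t,Ceres)^0.302.
(0.27/1.43)^-0.24 = 0.1888^-0.24 = 1.492
(1100/2100)^0.302 = 0.5238^0.302 = 0.8226
Ratio = 1.492 × 0.8226 = 1.227
D_Ceres = 1.227 × 1.51 km = 1.85 km

D ≈ 1.85 km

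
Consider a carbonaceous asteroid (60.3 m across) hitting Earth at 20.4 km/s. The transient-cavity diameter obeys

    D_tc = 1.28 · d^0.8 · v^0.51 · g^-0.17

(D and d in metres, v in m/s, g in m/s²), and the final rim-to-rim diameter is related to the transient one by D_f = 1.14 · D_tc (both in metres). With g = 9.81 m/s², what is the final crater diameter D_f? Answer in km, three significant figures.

v = 20400 m/s.
d^0.8 = 60.3^0.8 = 26.56
v^0.51 = 20400^0.51 = 157.7
g^-0.17 = 9.81^-0.17 = 0.6783
D_tc = 1.28 × 26.56 × 157.7 × 0.6783 = 3637 m
D_f = 1.14 × 3637 = 4146 m
     = 4.146 km

D_f ≈ 4.15 km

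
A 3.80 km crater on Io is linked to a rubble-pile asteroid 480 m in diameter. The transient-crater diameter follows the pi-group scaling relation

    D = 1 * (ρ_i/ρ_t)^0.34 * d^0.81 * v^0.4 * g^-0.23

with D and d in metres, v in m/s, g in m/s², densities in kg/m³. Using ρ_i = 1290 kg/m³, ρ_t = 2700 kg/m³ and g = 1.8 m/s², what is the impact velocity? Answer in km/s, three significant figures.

Rearranging for v: v = [D / (1 · (1290/2700)^0.34 · 480^0.81 · 1.8^-0.23)]^(1/0.4).
D = 3800 m.
(1290/2700)^0.34 = 0.7779
480^0.81 = 148.5
1.8^-0.23 = 0.8735
Denominator = 1 × 0.7779 × 148.5 × 0.8735 = 100.9
D / 100.9 = 3800 / 100.9 = 37.66
v = 37.66^(1/0.4) = 37.66^2.5 = 8704 m/s

v ≈ 8.70 km/s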